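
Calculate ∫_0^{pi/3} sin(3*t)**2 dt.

Use the identity sin^2(3*t) = (1 - cos(6*t))/2.
An antiderivative is F(t) = t/2 - sin(6*t)/12.
Then F(pi/3) - F(0) = (pi/6) - (0) = pi/6.

pi/6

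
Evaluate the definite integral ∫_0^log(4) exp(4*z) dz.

255/4

Let u = exp(z), so du = exp(z) dz. When z = 0, u = 1; when z = log(4), u = 4.
The integral becomes ∫ u**3 du from 1 to 4, with antiderivative u**4/4.
Back in z: F(z) = exp(4*z)/4.
Then F(log(4)) - F(0) = (64) - (1/4) = 255/4.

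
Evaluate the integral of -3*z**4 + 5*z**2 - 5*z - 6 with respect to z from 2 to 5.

-17313/10

By the power rule, an antiderivative is F(z) = -3*z**5/5 + 5*z**3/3 - 5*z**2/2 - 6*z.
Then F(5) - F(2) = (-10555/6) - (-418/15) = -17313/10.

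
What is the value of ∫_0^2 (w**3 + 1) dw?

By the power rule, an antiderivative is F(w) = w**4/4 + w.
Then F(2) - F(0) = (6) - (0) = 6.

6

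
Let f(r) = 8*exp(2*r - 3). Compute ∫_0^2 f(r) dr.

-(4 - 4*exp(4))*exp(-3)

Let u = 2*r - 3, so du = 2 dr. When r = 0, u = -3; when r = 2, u = 1.
The integral becomes 4·∫ exp(u) du from -3 to 1, with antiderivative 4*exp(u).
Back in r: F(r) = 4*exp(2*r - 3).
Then F(2) - F(0) = (4*exp(1)) - (4*exp(-3)) = -(4 - 4*exp(4))*exp(-3).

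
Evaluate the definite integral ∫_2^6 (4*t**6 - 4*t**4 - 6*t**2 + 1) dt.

5364908/35

By the power rule, an antiderivative is F(t) = 4*t**7/7 - 4*t**5/5 - 2*t**3 + t.
Then F(6) - F(2) = (5366082/35) - (1174/35) = 5364908/35.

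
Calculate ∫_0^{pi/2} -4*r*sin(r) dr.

Integrate by parts once (u = r, dv = -4*sin(r) dr).
An antiderivative is F(r) = 4*r*cos(r) - 4*sin(r).
Then F(pi/2) - F(0) = (-4) - (0) = -4.

-4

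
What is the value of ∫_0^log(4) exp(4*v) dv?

Let u = exp(v), so du = exp(v) dv. When v = 0, u = 1; when v = log(4), u = 4.
The integral becomes ∫ u**3 du from 1 to 4, with antiderivative u**4/4.
Back in v: F(v) = exp(4*v)/4.
Then F(log(4)) - F(0) = (64) - (1/4) = 255/4.

255/4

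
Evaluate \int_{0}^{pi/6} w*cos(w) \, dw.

Integrate by parts once (u = w, dv = cos(w) dw).
An antiderivative is F(w) = w*sin(w) + cos(w).
Then F(pi/6) - F(0) = (pi/12 + sqrt(3)/2) - (1) = -1 + pi/12 + sqrt(3)/2.

-1 + pi/12 + sqrt(3)/2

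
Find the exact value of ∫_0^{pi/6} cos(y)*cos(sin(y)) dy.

sin(1/2)

Let u = sin(y), so du = cos(y) dy. When y = 0, u = 0; when y = pi/6, u = 1/2.
The integral becomes ∫ cos(u) du from 0 to 1/2, with antiderivative sin(u).
Back in y: F(y) = sin(sin(y)).
Then F(pi/6) - F(0) = (sin(1/2)) - (0) = sin(1/2).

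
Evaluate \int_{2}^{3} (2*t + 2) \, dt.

7

By the power rule, an antiderivative is F(t) = t**2 + 2*t.
Then F(3) - F(2) = (15) - (8) = 7.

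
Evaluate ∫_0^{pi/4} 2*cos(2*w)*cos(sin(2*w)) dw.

Let u = sin(2*w), so du = 2*cos(2*w) dw. When w = 0, u = 0; when w = pi/4, u = 1.
The integral becomes ∫ cos(u) du from 0 to 1, with antiderivative sin(u).
Back in w: F(w) = sin(sin(2*w)).
Then F(pi/4) - F(0) = (sin(1)) - (0) = sin(1).

sin(1)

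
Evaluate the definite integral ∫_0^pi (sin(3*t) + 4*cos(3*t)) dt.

2/3

An antiderivative is F(t) = 4*sin(3*t)/3 - cos(3*t)/3.
Then F(pi) - F(0) = (1/3) - (-1/3) = 2/3.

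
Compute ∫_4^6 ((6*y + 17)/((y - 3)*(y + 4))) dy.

Factor the denominator: y**2 + y - 12 = (y + 4)(y - 3).
Partial fractions: (6*y + 17)/((y - 3)*(y + 4)) = 1/(y + 4) + 5/(y - 3).
An antiderivative is F(y) = 5*log(y - 3) + log(y + 4).
Then F(6) - F(4) = (log(2) + log(5) + 5*log(3)) - (log(8)) = -2*log(2) + log(5) + 5*log(3).

-2*log(2) + log(5) + 5*log(3)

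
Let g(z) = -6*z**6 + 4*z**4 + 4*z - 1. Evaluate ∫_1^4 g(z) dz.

-461901/35

By the power rule, an antiderivative is F(z) = -6*z**7/7 + 4*z**5/5 + 2*z**2 - z.
Then F(4) - F(1) = (-461868/35) - (33/35) = -461901/35.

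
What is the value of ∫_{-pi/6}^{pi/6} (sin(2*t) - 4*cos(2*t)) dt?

An antiderivative is F(t) = -2*sin(2*t) - cos(2*t)/2.
Then F(pi/6) - F(-pi/6) = (-sqrt(3) - 1/4) - (-1/4 + sqrt(3)) = -2*sqrt(3).

-2*sqrt(3)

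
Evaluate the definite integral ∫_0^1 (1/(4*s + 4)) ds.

log(2)/4

An antiderivative is F(s) = log(4*s + 4)/4.
Then F(1) - F(0) = (3*log(2)/4) - (log(2)/2) = log(2)/4.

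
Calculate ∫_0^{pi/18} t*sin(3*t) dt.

-sqrt(3)*pi/108 + 1/18

Integrate by parts once (u = t, dv = sin(3*t) dt).
An antiderivative is F(t) = -t*cos(3*t)/3 + sin(3*t)/9.
Then F(pi/18) - F(0) = (-sqrt(3)*pi/108 + 1/18) - (0) = -sqrt(3)*pi/108 + 1/18.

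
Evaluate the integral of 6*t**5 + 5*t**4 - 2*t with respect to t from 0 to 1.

By the power rule, an antiderivative is F(t) = t**6 + t**5 - t**2.
Then F(1) - F(0) = (1) - (0) = 1.

1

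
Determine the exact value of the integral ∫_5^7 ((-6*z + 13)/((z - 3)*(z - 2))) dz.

Factor the denominator: z**2 - 5*z + 6 = (z - 2)(z - 3).
Partial fractions: (-6*z + 13)/((z - 3)*(z - 2)) = -1/(z - 2) - 5/(z - 3).
An antiderivative is F(z) = -5*log(z - 3) - log(z - 2).
Then F(7) - F(5) = (-10*log(2) - log(5)) - (-log(96)) = -5*log(2) - log(5) + log(3).

-5*log(2) - log(5) + log(3)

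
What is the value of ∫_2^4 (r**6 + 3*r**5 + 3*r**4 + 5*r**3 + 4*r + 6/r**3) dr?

By the power rule, an antiderivative is F(r) = r**7/7 + r**6/2 + 3*r**5/5 + 5*r**4/4 + 2*r**2 - 3/r**2.
Then F(4) - F(2) = (2998679/560) - (13543/140) = 2944507/560.

2944507/560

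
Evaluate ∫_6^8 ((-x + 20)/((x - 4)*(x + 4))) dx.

-3*log(3) - log(2) + 3*log(5)

Factor the denominator: x**2 - 16 = (x + 4)(x - 4).
Partial fractions: (-x + 20)/((x - 4)*(x + 4)) = -3/(x + 4) + 2/(x - 4).
An antiderivative is F(x) = 2*log(x - 4) - 3*log(x + 4).
Then F(8) - F(6) = (-3*log(3) - 2*log(2)) - (-3*log(5) - log(2)) = -3*log(3) - log(2) + 3*log(5).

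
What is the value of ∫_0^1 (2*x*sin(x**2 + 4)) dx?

cos(4) - cos(5)

Let u = x**2 + 4, so du = 2*x dx. When x = 0, u = 4; when x = 1, u = 5.
The integral becomes ∫ sin(u) du from 4 to 5, with antiderivative -cos(u).
Back in x: F(x) = -cos(x**2 + 4).
Then F(1) - F(0) = (-cos(5)) - (-cos(4)) = cos(4) - cos(5).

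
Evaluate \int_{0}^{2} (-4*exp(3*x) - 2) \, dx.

-4*exp(6)/3 - 8/3

An antiderivative is F(x) = -4*exp(3*x)/3 - 2*x.
Then F(2) - F(0) = (-4*exp(6)/3 - 4) - (-4/3) = -4*exp(6)/3 - 8/3.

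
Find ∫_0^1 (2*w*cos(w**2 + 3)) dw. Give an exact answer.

sin(4) - sin(3)

Let u = w**2 + 3, so du = 2*w dw. When w = 0, u = 3; when w = 1, u = 4.
The integral becomes ∫ cos(u) du from 3 to 4, with antiderivative sin(u).
Back in w: F(w) = sin(w**2 + 3).
Then F(1) - F(0) = (sin(4)) - (sin(3)) = sin(4) - sin(3).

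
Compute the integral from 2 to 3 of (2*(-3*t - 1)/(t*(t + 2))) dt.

Factor the denominator: t**2 + 2*t = (t + 2)t.
Partial fractions: 2*(-3*t - 1)/(t*(t + 2)) = -5/(t + 2) - 1/t.
An antiderivative is F(t) = -log(t) - 5*log(t + 2).
Then F(3) - F(2) = (-5*log(5) - log(3)) - (-11*log(2)) = -5*log(5) - log(3) + 11*log(2).

-5*log(5) - log(3) + 11*log(2)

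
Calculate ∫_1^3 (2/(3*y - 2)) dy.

2*log(7)/3

An antiderivative is F(y) = 2*log(3*y - 2)/3.
Then F(3) - F(1) = (2*log(7)/3) - (0) = 2*log(7)/3.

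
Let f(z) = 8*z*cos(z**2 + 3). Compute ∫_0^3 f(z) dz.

Let u = z**2 + 3, so du = 2*z dz. When z = 0, u = 3; when z = 3, u = 12.
The integral becomes 4·∫ cos(u) du from 3 to 12, with antiderivative 4*sin(u).
Back in z: F(z) = 4*sin(z**2 + 3).
Then F(3) - F(0) = (4*sin(12)) - (4*sin(3)) = 4*sin(12) - 4*sin(3).

4*sin(12) - 4*sin(3)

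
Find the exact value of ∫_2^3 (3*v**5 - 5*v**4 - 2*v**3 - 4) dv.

By the power rule, an antiderivative is F(v) = v**6/2 - v**5 - v**4/2 - 4*v.
Then F(3) - F(2) = (69) - (-16) = 85.

85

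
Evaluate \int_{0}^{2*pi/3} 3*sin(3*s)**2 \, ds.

Use the identity sin^2(3*s) = (1 - cos(6*s))/2.
An antiderivative is F(s) = 3*s/2 - sin(6*s)/4.
Then F(2*pi/3) - F(0) = (pi) - (0) = pi.

pi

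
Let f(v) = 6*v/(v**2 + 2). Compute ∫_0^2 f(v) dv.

log(27)

Let u = v**2 + 2, so du = 2*v dv. When v = 0, u = 2; when v = 2, u = 6.
The integral becomes 3·∫ 1/u du from 2 to 6, with antiderivative 3*log(u).
Back in v: F(v) = 3*log(v**2 + 2).
Then F(2) - F(0) = (3*log(2) + 3*log(3)) - (log(8)) = log(27).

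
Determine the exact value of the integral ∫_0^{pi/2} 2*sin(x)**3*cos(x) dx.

Let u = sin(x), so du = cos(x) dx. When x = 0, u = 0; when x = pi/2, u = 1.
The integral becomes 2·∫ u**3 du from 0 to 1, with antiderivative u**4/2.
Back in x: F(x) = sin(x)**4/2.
Then F(pi/2) - F(0) = (1/2) - (0) = 1/2.

1/2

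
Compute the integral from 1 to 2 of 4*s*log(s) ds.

-3 + 8*log(2)

Integrate by parts once (u = ln s, dv = 4*s ds).
An antiderivative is F(s) = s**2*(2*log(s) - 1).
Then F(2) - F(1) = (-4 + 8*log(2)) - (-1) = -3 + 8*log(2).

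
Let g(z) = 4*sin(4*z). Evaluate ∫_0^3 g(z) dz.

Let u = 4*z, so du = 4 dz. When z = 0, u = 0; when z = 3, u = 12.
The integral becomes ∫ sin(u) du from 0 to 12, with antiderivative -cos(u).
Back in z: F(z) = -cos(4*z).
Then F(3) - F(0) = (-cos(12)) - (-1) = 1 - cos(12).

1 - cos(12)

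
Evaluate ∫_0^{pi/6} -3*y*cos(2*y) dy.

Integrate by parts once (u = y, dv = -3*cos(2*y) dy).
An antiderivative is F(y) = -3*y*sin(2*y)/2 - 3*cos(2*y)/4.
Then F(pi/6) - F(0) = (-sqrt(3)*pi/8 - 3/8) - (-3/4) = -sqrt(3)*pi/8 + 3/8.

-sqrt(3)*pi/8 + 3/8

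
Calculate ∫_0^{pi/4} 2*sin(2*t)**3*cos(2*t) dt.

Let u = sin(2*t), so du = 2*cos(2*t) dt. When t = 0, u = 0; when t = pi/4, u = 1.
The integral becomes ∫ u**3 du from 0 to 1, with antiderivative u**4/4.
Back in t: F(t) = sin(2*t)**4/4.
Then F(pi/4) - F(0) = (1/4) - (0) = 1/4.

1/4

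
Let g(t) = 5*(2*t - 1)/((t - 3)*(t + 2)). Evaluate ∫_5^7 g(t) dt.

-5*log(7) + 5*log(2) + 10*log(3)

Factor the denominator: t**2 - t - 6 = (t + 2)(t - 3).
Partial fractions: 5*(2*t - 1)/((t - 3)*(t + 2)) = 5/(t + 2) + 5/(t - 3).
An antiderivative is F(t) = 5*log(t - 3) + 5*log(t + 2).
Then F(7) - F(5) = (10*log(2) + 10*log(3)) - (5*log(2) + 5*log(7)) = -5*log(7) + 5*log(2) + 10*log(3).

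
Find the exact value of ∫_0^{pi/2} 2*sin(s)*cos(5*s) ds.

1/3

Use the identity sin(s)cos(5*s) = [sin(6*s) + sin(-4*s)]/2.
An antiderivative is F(s) = cos(4*s)/4 - cos(6*s)/6.
Then F(pi/2) - F(0) = (5/12) - (1/12) = 1/3.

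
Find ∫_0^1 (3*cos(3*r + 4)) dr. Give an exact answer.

Let u = 3*r + 4, so du = 3 dr. When r = 0, u = 4; when r = 1, u = 7.
The integral becomes ∫ cos(u) du from 4 to 7, with antiderivative sin(u).
Back in r: F(r) = sin(3*r + 4).
Then F(1) - F(0) = (sin(7)) - (sin(4)) = sin(7) - sin(4).

sin(7) - sin(4)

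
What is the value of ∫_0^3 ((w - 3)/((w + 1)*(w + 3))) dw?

Factor the denominator: w**2 + 4*w + 3 = (w + 3)(w + 1).
Partial fractions: (w - 3)/((w + 1)*(w + 3)) = 3/(w + 3) - 2/(w + 1).
An antiderivative is F(w) = -2*log(w + 1) + 3*log(w + 3).
Then F(3) - F(0) = (log(27/2)) - (log(27)) = -log(2).

-log(2)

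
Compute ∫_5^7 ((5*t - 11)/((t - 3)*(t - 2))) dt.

log(80/3)

Factor the denominator: t**2 - 5*t + 6 = (t - 2)(t - 3).
Partial fractions: (5*t - 11)/((t - 3)*(t - 2)) = 1/(t - 2) + 4/(t - 3).
An antiderivative is F(t) = 4*log(t - 3) + log(t - 2).
Then F(7) - F(5) = (log(5) + 8*log(2)) - (log(48)) = log(80/3).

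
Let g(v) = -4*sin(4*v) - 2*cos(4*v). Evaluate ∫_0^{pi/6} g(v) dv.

-3/2 - sqrt(3)/4

An antiderivative is F(v) = -sin(4*v)/2 + cos(4*v).
Then F(pi/6) - F(0) = (-1/2 - sqrt(3)/4) - (1) = -3/2 - sqrt(3)/4.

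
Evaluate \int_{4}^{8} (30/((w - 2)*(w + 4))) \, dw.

log(32)

Factor the denominator: w**2 + 2*w - 8 = (w + 4)(w - 2).
Partial fractions: 30/((w - 2)*(w + 4)) = -5/(w + 4) + 5/(w - 2).
An antiderivative is F(w) = 5*log(w - 2) - 5*log(w + 4).
Then F(8) - F(4) = (-log(32)) - (-10*log(2)) = log(32).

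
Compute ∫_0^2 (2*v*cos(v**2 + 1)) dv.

Let u = v**2 + 1, so du = 2*v dv. When v = 0, u = 1; when v = 2, u = 5.
The integral becomes ∫ cos(u) du from 1 to 5, with antiderivative sin(u).
Back in v: F(v) = sin(v**2 + 1).
Then F(2) - F(0) = (sin(5)) - (sin(1)) = sin(5) - sin(1).

sin(5) - sin(1)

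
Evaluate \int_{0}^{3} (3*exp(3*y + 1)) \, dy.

-exp(1) + exp(10)

Let u = 3*y + 1, so du = 3 dy. When y = 0, u = 1; when y = 3, u = 10.
The integral becomes ∫ exp(u) du from 1 to 10, with antiderivative exp(u).
Back in y: F(y) = exp(3*y + 1).
Then F(3) - F(0) = (exp(10)) - (exp(1)) = -exp(1) + exp(10).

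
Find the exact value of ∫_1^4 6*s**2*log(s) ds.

Integrate by parts once (u = ln s, dv = 6*s**2 ds).
An antiderivative is F(s) = 2*s**3*(3*log(s) - 1)/3.
Then F(4) - F(1) = (-128/3 + 256*log(2)) - (-2/3) = -42 + 256*log(2).

-42 + 256*log(2)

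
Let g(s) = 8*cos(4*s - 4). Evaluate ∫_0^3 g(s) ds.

2*sin(4) + 2*sin(8)

Let u = 4*s - 4, so du = 4 ds. When s = 0, u = -4; when s = 3, u = 8.
The integral becomes 2·∫ cos(u) du from -4 to 8, with antiderivative 2*sin(u).
Back in s: F(s) = 2*sin(4*s - 4).
Then F(3) - F(0) = (2*sin(8)) - (-2*sin(4)) = 2*sin(4) + 2*sin(8).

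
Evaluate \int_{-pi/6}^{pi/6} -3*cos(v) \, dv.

-3

An antiderivative is F(v) = -3*sin(v).
Then F(pi/6) - F(-pi/6) = (-3/2) - (3/2) = -3.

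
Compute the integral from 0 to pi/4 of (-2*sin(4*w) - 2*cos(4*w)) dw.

An antiderivative is F(w) = -sin(4*w)/2 + cos(4*w)/2.
Then F(pi/4) - F(0) = (-1/2) - (1/2) = -1.

-1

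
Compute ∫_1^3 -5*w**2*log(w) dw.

130/9 - 45*log(3)

Integrate by parts once (u = ln w, dv = -5*w**2 dw).
An antiderivative is F(w) = -5*w**3*(3*log(w) - 1)/9.
Then F(3) - F(1) = (15 - 45*log(3)) - (5/9) = 130/9 - 45*log(3).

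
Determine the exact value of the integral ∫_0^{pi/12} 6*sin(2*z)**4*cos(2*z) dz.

3/160

Let u = sin(2*z), so du = 2*cos(2*z) dz. When z = 0, u = 0; when z = pi/12, u = 1/2.
The integral becomes 3·∫ u**4 du from 0 to 1/2, with antiderivative 3*u**5/5.
Back in z: F(z) = 3*sin(2*z)**5/5.
Then F(pi/12) - F(0) = (3/160) - (0) = 3/160.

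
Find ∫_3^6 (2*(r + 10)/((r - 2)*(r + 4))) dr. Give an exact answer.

Factor the denominator: r**2 + 2*r - 8 = (r + 4)(r - 2).
Partial fractions: 2*(r + 10)/((r - 2)*(r + 4)) = -2/(r + 4) + 4/(r - 2).
An antiderivative is F(r) = 4*log(r - 2) - 2*log(r + 4).
Then F(6) - F(3) = (log(64/25)) - (-log(49)) = -2*log(5) + 2*log(7) + 6*log(2).

-2*log(5) + 2*log(7) + 6*log(2)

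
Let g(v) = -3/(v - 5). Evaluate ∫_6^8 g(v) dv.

-log(27)

An antiderivative is F(v) = -3*log(v - 5).
Then F(8) - F(6) = (-log(27)) - (0) = -log(27).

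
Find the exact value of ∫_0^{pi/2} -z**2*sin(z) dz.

2 - pi

Integrate by parts twice (u = z^2, dv = -sin(z) dz).
An antiderivative is F(z) = z**2*cos(z) - 2*z*sin(z) - 2*cos(z).
Then F(pi/2) - F(0) = (-pi) - (-2) = 2 - pi.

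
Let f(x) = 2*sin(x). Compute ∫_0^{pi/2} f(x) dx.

An antiderivative is F(x) = -2*cos(x).
Then F(pi/2) - F(0) = (0) - (-2) = 2.

2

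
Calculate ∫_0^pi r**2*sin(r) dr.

-4 + pi**2

Integrate by parts twice (u = r^2, dv = sin(r) dr).
An antiderivative is F(r) = -r**2*cos(r) + 2*r*sin(r) + 2*cos(r).
Then F(pi) - F(0) = (-2 + pi**2) - (2) = -4 + pi**2.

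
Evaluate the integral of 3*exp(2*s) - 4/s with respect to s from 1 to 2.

An antiderivative is F(s) = 3*exp(2*s)/2 - 4*log(s).
Then F(2) - F(1) = (-log(16) + 3*exp(4)/2) - (3*exp(2)/2) = -3*exp(2)/2 - log(16) + 3*exp(4)/2.

-3*exp(2)/2 - log(16) + 3*exp(4)/2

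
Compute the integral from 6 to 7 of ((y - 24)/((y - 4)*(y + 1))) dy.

Factor the denominator: y**2 - 3*y - 4 = (y + 1)(y - 4).
Partial fractions: (y - 24)/((y - 4)*(y + 1)) = 5/(y + 1) - 4/(y - 4).
An antiderivative is F(y) = -4*log(y - 4) + 5*log(y + 1).
Then F(7) - F(6) = (-4*log(3) + 15*log(2)) - (-4*log(2) + 5*log(7)) = -5*log(7) - 4*log(3) + 19*log(2).

-5*log(7) - 4*log(3) + 19*log(2)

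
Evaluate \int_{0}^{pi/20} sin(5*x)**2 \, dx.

Use the identity sin^2(5*x) = (1 - cos(10*x))/2.
An antiderivative is F(x) = x/2 - sin(10*x)/20.
Then F(pi/20) - F(0) = (-1/20 + pi/40) - (0) = -1/20 + pi/40.

-1/20 + pi/40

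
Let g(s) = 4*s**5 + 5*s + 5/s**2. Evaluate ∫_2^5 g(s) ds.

10428

By the power rule, an antiderivative is F(s) = 2*s**6/3 + 5*s**2/2 - 5/s.
Then F(5) - F(2) = (62869/6) - (301/6) = 10428.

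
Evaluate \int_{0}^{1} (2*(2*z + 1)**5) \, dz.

364/3

Let u = 2*z + 1, so du = 2 dz. When z = 0, u = 1; when z = 1, u = 3.
The integral becomes ∫ u**5 du from 1 to 3, with antiderivative u**6/6.
Back in z: F(z) = (2*z + 1)**6/6.
Then F(1) - F(0) = (243/2) - (1/6) = 364/3.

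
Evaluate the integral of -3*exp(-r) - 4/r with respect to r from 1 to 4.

An antiderivative is F(r) = -4*log(r) + 3*exp(-r).
Then F(4) - F(1) = (-8*log(2) + 3*exp(-4)) - (3*exp(-1)) = -8*log(2) - 3*exp(-1) + 3*exp(-4).

-8*log(2) - 3*exp(-1) + 3*exp(-4)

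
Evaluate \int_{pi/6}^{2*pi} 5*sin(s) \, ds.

An antiderivative is F(s) = -5*cos(s).
Then F(2*pi) - F(pi/6) = (-5) - (-5*sqrt(3)/2) = -5 + 5*sqrt(3)/2.

-5 + 5*sqrt(3)/2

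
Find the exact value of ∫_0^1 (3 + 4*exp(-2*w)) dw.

5 - 2*exp(-2)

An antiderivative is F(w) = 3*w - 2*exp(-2*w).
Then F(1) - F(0) = (3 - 2*exp(-2)) - (-2) = 5 - 2*exp(-2).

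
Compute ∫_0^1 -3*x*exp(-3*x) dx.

(4 - exp(3))*exp(-3)/3

Integrate by parts once (u = x, dv = -3*exp(-3*x) dx).
An antiderivative is F(x) = (3*x + 1)*exp(-3*x)/3.
Then F(1) - F(0) = (4*exp(-3)/3) - (1/3) = (4 - exp(3))*exp(-3)/3.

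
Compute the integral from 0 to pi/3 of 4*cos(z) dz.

2*sqrt(3)

An antiderivative is F(z) = 4*sin(z).
Then F(pi/3) - F(0) = (2*sqrt(3)) - (0) = 2*sqrt(3).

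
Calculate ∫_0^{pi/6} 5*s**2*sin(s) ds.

Integrate by parts twice (u = s^2, dv = 5*sin(s) ds).
An antiderivative is F(s) = -5*s**2*cos(s) + 10*s*sin(s) + 10*cos(s).
Then F(pi/6) - F(0) = (-5*sqrt(3)*pi**2/72 + 5*pi/6 + 5*sqrt(3)) - (10) = -10 - 5*sqrt(3)*pi**2/72 + 5*pi/6 + 5*sqrt(3).

-10 - 5*sqrt(3)*pi**2/72 + 5*pi/6 + 5*sqrt(3)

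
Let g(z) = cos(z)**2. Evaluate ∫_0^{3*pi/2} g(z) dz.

Use the identity cos^2(z) = (1 + cos(2*z))/2.
An antiderivative is F(z) = z/2 + sin(2*z)/4.
Then F(3*pi/2) - F(0) = (3*pi/4) - (0) = 3*pi/4.

3*pi/4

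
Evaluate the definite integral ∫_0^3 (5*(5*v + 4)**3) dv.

130065/4

Let u = 5*v + 4, so du = 5 dv. When v = 0, u = 4; when v = 3, u = 19.
The integral becomes ∫ u**3 du from 4 to 19, with antiderivative u**4/4.
Back in v: F(v) = (5*v + 4)**4/4.
Then F(3) - F(0) = (130321/4) - (64) = 130065/4.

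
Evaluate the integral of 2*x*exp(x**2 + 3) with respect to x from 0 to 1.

-exp(3) + exp(4)

Let u = x**2 + 3, so du = 2*x dx. When x = 0, u = 3; when x = 1, u = 4.
The integral becomes ∫ exp(u) du from 3 to 4, with antiderivative exp(u).
Back in x: F(x) = exp(x**2 + 3).
Then F(1) - F(0) = (exp(4)) - (exp(3)) = -exp(3) + exp(4).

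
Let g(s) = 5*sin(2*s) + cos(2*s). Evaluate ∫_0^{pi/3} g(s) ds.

sqrt(3)/4 + 15/4

An antiderivative is F(s) = sin(2*s)/2 - 5*cos(2*s)/2.
Then F(pi/3) - F(0) = (sqrt(3)/4 + 5/4) - (-5/2) = sqrt(3)/4 + 15/4.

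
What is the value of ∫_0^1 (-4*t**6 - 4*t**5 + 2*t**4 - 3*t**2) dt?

By the power rule, an antiderivative is F(t) = -4*t**7/7 - 2*t**6/3 + 2*t**5/5 - t**3.
Then F(1) - F(0) = (-193/105) - (0) = -193/105.

-193/105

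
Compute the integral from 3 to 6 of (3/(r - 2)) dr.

log(64)

An antiderivative is F(r) = 3*log(r - 2).
Then F(6) - F(3) = (log(64)) - (0) = log(64).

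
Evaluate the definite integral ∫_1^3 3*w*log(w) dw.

Integrate by parts once (u = ln w, dv = 3*w dw).
An antiderivative is F(w) = 3*w**2*(2*log(w) - 1)/4.
Then F(3) - F(1) = (-27/4 + 27*log(3)/2) - (-3/4) = -6 + 27*log(3)/2.

-6 + 27*log(3)/2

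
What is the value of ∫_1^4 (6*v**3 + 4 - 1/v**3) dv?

By the power rule, an antiderivative is F(v) = 3*v**4/2 + 4*v + 1/(2*v**2).
Then F(4) - F(1) = (12801/32) - (6) = 12609/32.

12609/32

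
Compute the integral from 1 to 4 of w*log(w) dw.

-15/4 + 16*log(2)

Integrate by parts once (u = ln w, dv = w dw).
An antiderivative is F(w) = w**2*(2*log(w) - 1)/4.
Then F(4) - F(1) = (-4 + 16*log(2)) - (-1/4) = -15/4 + 16*log(2).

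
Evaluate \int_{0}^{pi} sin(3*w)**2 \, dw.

Use the identity sin^2(3*w) = (1 - cos(6*w))/2.
An antiderivative is F(w) = w/2 - sin(6*w)/12.
Then F(pi) - F(0) = (pi/2) - (0) = pi/2.

pi/2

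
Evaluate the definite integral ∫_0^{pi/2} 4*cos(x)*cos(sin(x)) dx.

Let u = sin(x), so du = cos(x) dx. When x = 0, u = 0; when x = pi/2, u = 1.
The integral becomes 4·∫ cos(u) du from 0 to 1, with antiderivative 4*sin(u).
Back in x: F(x) = 4*sin(sin(x)).
Then F(pi/2) - F(0) = (4*sin(1)) - (0) = 4*sin(1).

4*sin(1)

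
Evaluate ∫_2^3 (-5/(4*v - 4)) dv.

An antiderivative is F(v) = -5*log(4*v - 4)/4.
Then F(3) - F(2) = (-15*log(2)/4) - (-5*log(2)/2) = -5*log(2)/4.

-5*log(2)/4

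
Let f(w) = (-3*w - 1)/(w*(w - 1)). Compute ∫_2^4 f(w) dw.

Factor the denominator: w**2 - w = w(w - 1).
Partial fractions: (-3*w - 1)/(w*(w - 1)) = 1/w - 4/(w - 1).
An antiderivative is F(w) = log(w) - 4*log(w - 1).
Then F(4) - F(2) = (log(4/81)) - (log(2)) = log(2/81).

log(2/81)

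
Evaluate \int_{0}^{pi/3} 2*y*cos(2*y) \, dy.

Integrate by parts once (u = y, dv = 2*cos(2*y) dy).
An antiderivative is F(y) = y*sin(2*y) + cos(2*y)/2.
Then F(pi/3) - F(0) = (-1/4 + sqrt(3)*pi/6) - (1/2) = -3/4 + sqrt(3)*pi/6.

-3/4 + sqrt(3)*pi/6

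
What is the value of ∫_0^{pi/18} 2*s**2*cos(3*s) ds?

-2/27 + pi**2/972 + sqrt(3)*pi/81

Integrate by parts twice (u = s^2, dv = 2*cos(3*s) ds).
An antiderivative is F(s) = 2*s**2*sin(3*s)/3 + 4*s*cos(3*s)/9 - 4*sin(3*s)/27.
Then F(pi/18) - F(0) = (-2/27 + pi**2/972 + sqrt(3)*pi/81) - (0) = -2/27 + pi**2/972 + sqrt(3)*pi/81.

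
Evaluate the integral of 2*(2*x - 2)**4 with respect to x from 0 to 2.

Let u = 2*x - 2, so du = 2 dx. When x = 0, u = -2; when x = 2, u = 2.
The integral becomes ∫ u**4 du from -2 to 2, with antiderivative u**5/5.
Back in x: F(x) = (2*x - 2)**5/5.
Then F(2) - F(0) = (32/5) - (-32/5) = 64/5.

64/5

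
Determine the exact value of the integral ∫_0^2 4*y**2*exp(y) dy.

-8 + 8*exp(2)

Integrate by parts twice (u = y^2, dv = 4*exp(y) dy).
An antiderivative is F(y) = (4*y**2 - 8*y + 8)*exp(y).
Then F(2) - F(0) = (8*exp(2)) - (8) = -8 + 8*exp(2).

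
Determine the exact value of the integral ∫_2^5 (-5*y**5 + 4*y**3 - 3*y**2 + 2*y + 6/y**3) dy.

By the power rule, an antiderivative is F(y) = -5*y**6/6 + y**4 - y**3 + y**2 - 3/y**2.
Then F(5) - F(2) = (-1874393/150) - (-505/12) = -1245387/100.

-1245387/100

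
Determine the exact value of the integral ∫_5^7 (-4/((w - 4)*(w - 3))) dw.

Factor the denominator: w**2 - 7*w + 12 = (w - 3)(w - 4).
Partial fractions: -4/((w - 4)*(w - 3)) = 4/(w - 3) - 4/(w - 4).
An antiderivative is F(w) = -4*log(w - 4) + 4*log(w - 3).
Then F(7) - F(5) = (-4*log(3) + 8*log(2)) - (log(16)) = log(16/81).

log(16/81)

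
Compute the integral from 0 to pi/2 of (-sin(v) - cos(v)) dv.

An antiderivative is F(v) = -sin(v) + cos(v).
Then F(pi/2) - F(0) = (-1) - (1) = -2.

-2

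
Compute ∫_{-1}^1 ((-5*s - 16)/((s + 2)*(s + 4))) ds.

-log(75)

Factor the denominator: s**2 + 6*s + 8 = (s + 4)(s + 2).
Partial fractions: (-5*s - 16)/((s + 2)*(s + 4)) = -2/(s + 4) - 3/(s + 2).
An antiderivative is F(s) = -3*log(s + 2) - 2*log(s + 4).
Then F(1) - F(-1) = (-3*log(3) - 2*log(5)) - (-log(9)) = -log(75).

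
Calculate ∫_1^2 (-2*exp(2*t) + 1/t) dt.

An antiderivative is F(t) = -exp(2*t) + log(t).
Then F(2) - F(1) = (-exp(4) + log(2)) - (-exp(2)) = -exp(4) + log(2) + exp(2).

-exp(4) + log(2) + exp(2)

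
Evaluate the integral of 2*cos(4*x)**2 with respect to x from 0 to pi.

pi

Use the identity cos^2(4*x) = (1 + cos(8*x))/2.
An antiderivative is F(x) = x + sin(8*x)/8.
Then F(pi) - F(0) = (pi) - (0) = pi.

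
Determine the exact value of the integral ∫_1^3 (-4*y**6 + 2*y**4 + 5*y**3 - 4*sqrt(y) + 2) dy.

-109796/105 - 8*sqrt(3)

By the power rule, an antiderivative is F(y) = -4*y**7/7 + 2*y**5/5 + 5*y**4/4 - 8*y**(3/2)/3 + 2*y.
Then F(3) - F(1) = (-146337/140 - 8*sqrt(3)) - (173/420) = -109796/105 - 8*sqrt(3).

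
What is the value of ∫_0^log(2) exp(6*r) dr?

Let u = exp(r), so du = exp(r) dr. When r = 0, u = 1; when r = log(2), u = 2.
The integral becomes ∫ u**5 du from 1 to 2, with antiderivative u**6/6.
Back in r: F(r) = exp(6*r)/6.
Then F(log(2)) - F(0) = (32/3) - (1/6) = 21/2.

21/2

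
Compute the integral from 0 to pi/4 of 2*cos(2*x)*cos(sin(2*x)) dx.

Let u = sin(2*x), so du = 2*cos(2*x) dx. When x = 0, u = 0; when x = pi/4, u = 1.
The integral becomes ∫ cos(u) du from 0 to 1, with antiderivative sin(u).
Back in x: F(x) = sin(sin(2*x)).
Then F(pi/4) - F(0) = (sin(1)) - (0) = sin(1).

sin(1)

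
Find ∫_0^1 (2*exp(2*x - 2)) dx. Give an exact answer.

Let u = 2*x - 2, so du = 2 dx. When x = 0, u = -2; when x = 1, u = 0.
The integral becomes ∫ exp(u) du from -2 to 0, with antiderivative exp(u).
Back in x: F(x) = exp(2*x - 2).
Then F(1) - F(0) = (1) - (exp(-2)) = 1 - exp(-2).

1 - exp(-2)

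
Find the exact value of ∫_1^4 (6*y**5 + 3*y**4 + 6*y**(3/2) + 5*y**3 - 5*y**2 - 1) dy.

99879/20

By the power rule, an antiderivative is F(y) = y**6 + 12*y**(5/2)/5 + 3*y**5/5 + 5*y**4/4 - 5*y**3/3 - y.
Then F(4) - F(1) = (74948/15) - (31/12) = 99879/20.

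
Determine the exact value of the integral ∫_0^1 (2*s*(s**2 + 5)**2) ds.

91/3

Let u = s**2 + 5, so du = 2*s ds. When s = 0, u = 5; when s = 1, u = 6.
The integral becomes ∫ u**2 du from 5 to 6, with antiderivative u**3/3.
Back in s: F(s) = (s**2 + 5)**3/3.
Then F(1) - F(0) = (72) - (125/3) = 91/3.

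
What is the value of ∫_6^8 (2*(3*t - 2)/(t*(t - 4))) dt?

Factor the denominator: t**2 - 4*t = t(t - 4).
Partial fractions: 2*(3*t - 2)/(t*(t - 4)) = 1/t + 5/(t - 4).
An antiderivative is F(t) = log(t) + 5*log(t - 4).
Then F(8) - F(6) = (13*log(2)) - (log(3) + 6*log(2)) = -log(3) + 7*log(2).

-log(3) + 7*log(2)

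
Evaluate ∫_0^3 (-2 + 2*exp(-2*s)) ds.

-5 - exp(-6)

An antiderivative is F(s) = -2*s - exp(-2*s).
Then F(3) - F(0) = (-6 - exp(-6)) - (-1) = -5 - exp(-6).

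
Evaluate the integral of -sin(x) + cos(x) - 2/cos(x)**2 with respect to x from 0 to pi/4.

-3 + sqrt(2)

An antiderivative is F(x) = sin(x) + cos(x) - 2*tan(x).
Then F(pi/4) - F(0) = (-2 + sqrt(2)) - (1) = -3 + sqrt(2).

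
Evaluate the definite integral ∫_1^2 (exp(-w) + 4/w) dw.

-exp(-2) + exp(-1) + 4*log(2)

An antiderivative is F(w) = 4*log(w) - exp(-w).
Then F(2) - F(1) = (-exp(-2) + 4*log(2)) - (-exp(-1)) = -exp(-2) + exp(-1) + 4*log(2).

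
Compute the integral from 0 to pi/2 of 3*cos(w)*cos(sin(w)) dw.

3*sin(1)

Let u = sin(w), so du = cos(w) dw. When w = 0, u = 0; when w = pi/2, u = 1.
The integral becomes 3·∫ cos(u) du from 0 to 1, with antiderivative 3*sin(u).
Back in w: F(w) = 3*sin(sin(w)).
Then F(pi/2) - F(0) = (3*sin(1)) - (0) = 3*sin(1).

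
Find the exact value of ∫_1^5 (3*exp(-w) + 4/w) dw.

An antiderivative is F(w) = 4*log(w) - 3*exp(-w).
Then F(5) - F(1) = (-3*exp(-5) + 4*log(5)) - (-3*exp(-1)) = -3*exp(-5) + 3*exp(-1) + 4*log(5).

-3*exp(-5) + 3*exp(-1) + 4*log(5)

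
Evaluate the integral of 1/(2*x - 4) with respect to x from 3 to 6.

log(2)

An antiderivative is F(x) = log(2*x - 4)/2.
Then F(6) - F(3) = (3*log(2)/2) - (log(2)/2) = log(2).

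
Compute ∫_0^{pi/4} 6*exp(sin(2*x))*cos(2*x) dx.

Let u = sin(2*x), so du = 2*cos(2*x) dx. When x = 0, u = 0; when x = pi/4, u = 1.
The integral becomes 3·∫ exp(u) du from 0 to 1, with antiderivative 3*exp(u).
Back in x: F(x) = 3*exp(sin(2*x)).
Then F(pi/4) - F(0) = (3*E) - (3) = -3 + 3*E.

-3 + 3*E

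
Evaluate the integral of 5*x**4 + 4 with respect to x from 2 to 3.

By the power rule, an antiderivative is F(x) = x**5 + 4*x.
Then F(3) - F(2) = (255) - (40) = 215.

215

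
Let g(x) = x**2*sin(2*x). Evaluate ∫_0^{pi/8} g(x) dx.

-1/4 - sqrt(2)*pi**2/256 + sqrt(2)*pi/32 + sqrt(2)/8

Integrate by parts twice (u = x^2, dv = sin(2*x) dx).
An antiderivative is F(x) = -x**2*cos(2*x)/2 + x*sin(2*x)/2 + cos(2*x)/4.
Then F(pi/8) - F(0) = (sqrt(2)*(-pi**2 + 8*pi + 32)/256) - (1/4) = -1/4 - sqrt(2)*pi**2/256 + sqrt(2)*pi/32 + sqrt(2)/8.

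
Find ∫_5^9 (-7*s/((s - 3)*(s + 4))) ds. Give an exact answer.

Factor the denominator: s**2 + s - 12 = (s + 4)(s - 3).
Partial fractions: -7*s/((s - 3)*(s + 4)) = -4/(s + 4) - 3/(s - 3).
An antiderivative is F(s) = -3*log(s - 3) - 4*log(s + 4).
Then F(9) - F(5) = (-4*log(13) - 3*log(3) - 3*log(2)) - (-8*log(3) - 3*log(2)) = -4*log(13) + 5*log(3).

-4*log(13) + 5*log(3)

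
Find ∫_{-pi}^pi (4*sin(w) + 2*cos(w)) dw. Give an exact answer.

0

An antiderivative is F(w) = 2*sin(w) - 4*cos(w).
Then F(pi) - F(-pi) = (4) - (4) = 0.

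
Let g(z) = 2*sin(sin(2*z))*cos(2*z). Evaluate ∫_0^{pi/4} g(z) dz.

Let u = sin(2*z), so du = 2*cos(2*z) dz. When z = 0, u = 0; when z = pi/4, u = 1.
The integral becomes ∫ sin(u) du from 0 to 1, with antiderivative -cos(u).
Back in z: F(z) = -cos(sin(2*z)).
Then F(pi/4) - F(0) = (-cos(1)) - (-1) = 1 - cos(1).

1 - cos(1)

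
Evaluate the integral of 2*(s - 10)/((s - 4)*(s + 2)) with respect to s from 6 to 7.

-10*log(2) + 6*log(3)

Factor the denominator: s**2 - 2*s - 8 = (s + 2)(s - 4).
Partial fractions: 2*(s - 10)/((s - 4)*(s + 2)) = 4/(s + 2) - 2/(s - 4).
An antiderivative is F(s) = -2*log(s - 4) + 4*log(s + 2).
Then F(7) - F(6) = (6*log(3)) - (10*log(2)) = -10*log(2) + 6*log(3).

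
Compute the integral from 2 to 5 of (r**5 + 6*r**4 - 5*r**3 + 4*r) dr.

By the power rule, an antiderivative is F(r) = r**6/6 + 6*r**5/5 - 5*r**4/4 + 2*r**2.
Then F(5) - F(2) = (67475/12) - (556/15) = 111717/20.

111717/20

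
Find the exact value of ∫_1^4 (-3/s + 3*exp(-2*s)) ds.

An antiderivative is F(s) = -3*log(s) - 3*exp(-2*s)/2.
Then F(4) - F(1) = (-6*log(2) - 3*exp(-8)/2) - (-3*exp(-2)/2) = -6*log(2) - 3*exp(-8)/2 + 3*exp(-2)/2.

-6*log(2) - 3*exp(-8)/2 + 3*exp(-2)/2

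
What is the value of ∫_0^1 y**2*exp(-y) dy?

Integrate by parts twice (u = y^2, dv = exp(-y) dy).
An antiderivative is F(y) = (-y**2 - 2*y - 2)*exp(-y).
Then F(1) - F(0) = (-5*exp(-1)) - (-2) = 2 - 5*exp(-1).

2 - 5*exp(-1)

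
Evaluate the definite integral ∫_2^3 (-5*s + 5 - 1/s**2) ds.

-23/3

By the power rule, an antiderivative is F(s) = -5*s**2/2 + 5*s + 1/s.
Then F(3) - F(2) = (-43/6) - (1/2) = -23/3.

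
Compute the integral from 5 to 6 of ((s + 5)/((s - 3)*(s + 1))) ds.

Factor the denominator: s**2 - 2*s - 3 = (s + 1)(s - 3).
Partial fractions: (s + 5)/((s - 3)*(s + 1)) = -1/(s + 1) + 2/(s - 3).
An antiderivative is F(s) = 2*log(s - 3) - log(s + 1).
Then F(6) - F(5) = (log(9/7)) - (log(2/3)) = log(27/14).

log(27/14)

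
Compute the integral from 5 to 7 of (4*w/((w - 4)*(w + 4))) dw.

-2*log(3) + 2*log(11)

Factor the denominator: w**2 - 16 = (w + 4)(w - 4).
Partial fractions: 4*w/((w - 4)*(w + 4)) = 2/(w + 4) + 2/(w - 4).
An antiderivative is F(w) = 2*log(w - 4) + 2*log(w + 4).
Then F(7) - F(5) = (2*log(3) + 2*log(11)) - (log(81)) = -2*log(3) + 2*log(11).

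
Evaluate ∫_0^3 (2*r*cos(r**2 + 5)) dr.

Let u = r**2 + 5, so du = 2*r dr. When r = 0, u = 5; when r = 3, u = 14.
The integral becomes ∫ cos(u) du from 5 to 14, with antiderivative sin(u).
Back in r: F(r) = sin(r**2 + 5).
Then F(3) - F(0) = (sin(14)) - (sin(5)) = -sin(5) + sin(14).

-sin(5) + sin(14)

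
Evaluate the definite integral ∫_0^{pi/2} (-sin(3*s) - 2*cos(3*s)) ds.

1/3

An antiderivative is F(s) = -2*sin(3*s)/3 + cos(3*s)/3.
Then F(pi/2) - F(0) = (2/3) - (1/3) = 1/3.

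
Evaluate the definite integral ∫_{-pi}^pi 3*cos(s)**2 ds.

Use the identity cos^2(s) = (1 + cos(2*s))/2.
An antiderivative is F(s) = 3*s/2 + 3*sin(2*s)/4.
Then F(pi) - F(-pi) = (3*pi/2) - (-3*pi/2) = 3*pi.

3*pi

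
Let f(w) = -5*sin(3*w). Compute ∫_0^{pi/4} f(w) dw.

-5/3 - 5*sqrt(2)/6

An antiderivative is F(w) = 5*cos(3*w)/3.
Then F(pi/4) - F(0) = (-5*sqrt(2)/6) - (5/3) = -5/3 - 5*sqrt(2)/6.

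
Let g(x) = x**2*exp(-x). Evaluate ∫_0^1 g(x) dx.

2 - 5*exp(-1)

Integrate by parts twice (u = x^2, dv = exp(-x) dx).
An antiderivative is F(x) = (-x**2 - 2*x - 2)*exp(-x).
Then F(1) - F(0) = (-5*exp(-1)) - (-2) = 2 - 5*exp(-1).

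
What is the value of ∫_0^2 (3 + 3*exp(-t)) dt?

9 - 3*exp(-2)

An antiderivative is F(t) = 3*t - 3*exp(-t).
Then F(2) - F(0) = (6 - 3*exp(-2)) - (-3) = 9 - 3*exp(-2).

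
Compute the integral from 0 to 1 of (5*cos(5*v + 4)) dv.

sin(9) - sin(4)

Let u = 5*v + 4, so du = 5 dv. When v = 0, u = 4; when v = 1, u = 9.
The integral becomes ∫ cos(u) du from 4 to 9, with antiderivative sin(u).
Back in v: F(v) = sin(5*v + 4).
Then F(1) - F(0) = (sin(9)) - (sin(4)) = sin(9) - sin(4).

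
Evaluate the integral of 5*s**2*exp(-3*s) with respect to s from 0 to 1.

Integrate by parts twice (u = s^2, dv = 5*exp(-3*s) ds).
An antiderivative is F(s) = (-45*s**2 - 30*s - 10)*exp(-3*s)/27.
Then F(1) - F(0) = (-85*exp(-3)/27) - (-10/27) = 10/27 - 85*exp(-3)/27.

10/27 - 85*exp(-3)/27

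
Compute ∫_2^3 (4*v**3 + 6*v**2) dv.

By the power rule, an antiderivative is F(v) = v**4 + 2*v**3.
Then F(3) - F(2) = (135) - (32) = 103.

103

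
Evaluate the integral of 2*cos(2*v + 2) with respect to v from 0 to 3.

Let u = 2*v + 2, so du = 2 dv. When v = 0, u = 2; when v = 3, u = 8.
The integral becomes ∫ cos(u) du from 2 to 8, with antiderivative sin(u).
Back in v: F(v) = sin(2*v + 2).
Then F(3) - F(0) = (sin(8)) - (sin(2)) = -sin(2) + sin(8).

-sin(2) + sin(8)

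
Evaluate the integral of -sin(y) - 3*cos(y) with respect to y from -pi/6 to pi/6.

An antiderivative is F(y) = -3*sin(y) + cos(y).
Then F(pi/6) - F(-pi/6) = (-3/2 + sqrt(3)/2) - (sqrt(3)/2 + 3/2) = -3.

-3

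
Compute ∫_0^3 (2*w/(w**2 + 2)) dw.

Let u = w**2 + 2, so du = 2*w dw. When w = 0, u = 2; when w = 3, u = 11.
The integral becomes ∫ 1/u du from 2 to 11, with antiderivative log(u).
Back in w: F(w) = log(w**2 + 2).
Then F(3) - F(0) = (log(11)) - (log(2)) = log(11/2).

log(11/2)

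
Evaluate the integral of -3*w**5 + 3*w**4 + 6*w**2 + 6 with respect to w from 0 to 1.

By the power rule, an antiderivative is F(w) = -w**6/2 + 3*w**5/5 + 2*w**3 + 6*w.
Then F(1) - F(0) = (81/10) - (0) = 81/10.

81/10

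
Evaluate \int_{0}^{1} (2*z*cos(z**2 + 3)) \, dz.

sin(4) - sin(3)

Let u = z**2 + 3, so du = 2*z dz. When z = 0, u = 3; when z = 1, u = 4.
The integral becomes ∫ cos(u) du from 3 to 4, with antiderivative sin(u).
Back in z: F(z) = sin(z**2 + 3).
Then F(1) - F(0) = (sin(4)) - (sin(3)) = sin(4) - sin(3).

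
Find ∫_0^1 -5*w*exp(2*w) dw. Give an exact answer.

-5*exp(2)/4 - 5/4

Integrate by parts once (u = w, dv = -5*exp(2*w) dw).
An antiderivative is F(w) = (-10*w + 5)*exp(2*w)/4.
Then F(1) - F(0) = (-5*exp(2)/4) - (5/4) = -5*exp(2)/4 - 5/4.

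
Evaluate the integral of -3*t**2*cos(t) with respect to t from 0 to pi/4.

3*sqrt(2)*(-8*pi - pi**2 + 32)/32

Integrate by parts twice (u = t^2, dv = -3*cos(t) dt).
An antiderivative is F(t) = -3*t**2*sin(t) - 6*t*cos(t) + 6*sin(t).
Then F(pi/4) - F(0) = (3*sqrt(2)*(-8*pi - pi**2 + 32)/32) - (0) = 3*sqrt(2)*(-8*pi - pi**2 + 32)/32.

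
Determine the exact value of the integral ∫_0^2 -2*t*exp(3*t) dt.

-10*exp(6)/9 - 2/9

Integrate by parts once (u = t, dv = -2*exp(3*t) dt).
An antiderivative is F(t) = (-6*t + 2)*exp(3*t)/9.
Then F(2) - F(0) = (-10*exp(6)/9) - (2/9) = -10*exp(6)/9 - 2/9.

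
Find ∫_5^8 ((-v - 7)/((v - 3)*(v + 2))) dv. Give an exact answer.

log(8/35)

Factor the denominator: v**2 - v - 6 = (v + 2)(v - 3).
Partial fractions: (-v - 7)/((v - 3)*(v + 2)) = 1/(v + 2) - 2/(v - 3).
An antiderivative is F(v) = -2*log(v - 3) + log(v + 2).
Then F(8) - F(5) = (log(2/5)) - (log(7/4)) = log(8/35).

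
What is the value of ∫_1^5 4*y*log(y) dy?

Integrate by parts once (u = ln y, dv = 4*y dy).
An antiderivative is F(y) = y**2*(2*log(y) - 1).
Then F(5) - F(1) = (-25 + 50*log(5)) - (-1) = -24 + 50*log(5).

-24 + 50*log(5)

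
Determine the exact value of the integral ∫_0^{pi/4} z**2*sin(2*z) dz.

-1/4 + pi/8

Integrate by parts twice (u = z^2, dv = sin(2*z) dz).
An antiderivative is F(z) = -z**2*cos(2*z)/2 + z*sin(2*z)/2 + cos(2*z)/4.
Then F(pi/4) - F(0) = (pi/8) - (1/4) = -1/4 + pi/8.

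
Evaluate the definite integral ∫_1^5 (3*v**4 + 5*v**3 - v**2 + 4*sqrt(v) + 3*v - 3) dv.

40*sqrt(5)/3 + 13172/5

By the power rule, an antiderivative is F(v) = 3*v**5/5 + 5*v**4/4 + 8*v**(3/2)/3 - v**3/3 + 3*v**2/2 - 3*v.
Then F(5) - F(1) = (40*sqrt(5)/3 + 31645/12) - (161/60) = 40*sqrt(5)/3 + 13172/5.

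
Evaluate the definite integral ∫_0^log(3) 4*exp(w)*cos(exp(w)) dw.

-4*sin(1) + 4*sin(3)

Let u = exp(w), so du = exp(w) dw. When w = 0, u = 1; when w = log(3), u = 3.
The integral becomes 4·∫ cos(u) du from 1 to 3, with antiderivative 4*sin(u).
Back in w: F(w) = 4*sin(exp(w)).
Then F(log(3)) - F(0) = (4*sin(3)) - (4*sin(1)) = -4*sin(1) + 4*sin(3).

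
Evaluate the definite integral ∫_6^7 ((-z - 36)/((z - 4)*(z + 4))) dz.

Factor the denominator: z**2 - 16 = (z + 4)(z - 4).
Partial fractions: (-z - 36)/((z - 4)*(z + 4)) = 4/(z + 4) - 5/(z - 4).
An antiderivative is F(z) = -5*log(z - 4) + 4*log(z + 4).
Then F(7) - F(6) = (-5*log(3) + 4*log(11)) - (-log(2) + 4*log(5)) = -4*log(5) - 5*log(3) + log(2) + 4*log(11).

-4*log(5) - 5*log(3) + log(2) + 4*log(11)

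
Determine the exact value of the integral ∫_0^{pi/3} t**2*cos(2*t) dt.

-pi/12 - sqrt(3)/8 + sqrt(3)*pi**2/36

Integrate by parts twice (u = t^2, dv = cos(2*t) dt).
An antiderivative is F(t) = t**2*sin(2*t)/2 + t*cos(2*t)/2 - sin(2*t)/4.
Then F(pi/3) - F(0) = (-pi/12 - sqrt(3)/8 + sqrt(3)*pi**2/36) - (0) = -pi/12 - sqrt(3)/8 + sqrt(3)*pi**2/36.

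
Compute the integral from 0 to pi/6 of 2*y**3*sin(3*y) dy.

Integrate by parts 3 times (u = y^3, dv = 2*sin(3*y) dy).
An antiderivative is F(y) = -2*y**3*cos(3*y)/3 + 2*y**2*sin(3*y)/3 + 4*y*cos(3*y)/9 - 4*sin(3*y)/27.
Then F(pi/6) - F(0) = (-4/27 + pi**2/54) - (0) = -4/27 + pi**2/54.

-4/27 + pi**2/54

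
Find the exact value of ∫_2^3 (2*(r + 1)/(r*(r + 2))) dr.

log(15/8)

Factor the denominator: r**2 + 2*r = (r + 2)r.
Partial fractions: 2*(r + 1)/(r*(r + 2)) = 1/(r + 2) + 1/r.
An antiderivative is F(r) = log(r) + log(r + 2).
Then F(3) - F(2) = (log(15)) - (log(8)) = log(15/8).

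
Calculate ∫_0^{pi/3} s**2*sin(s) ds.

Integrate by parts twice (u = s^2, dv = sin(s) ds).
An antiderivative is F(s) = -s**2*cos(s) + 2*s*sin(s) + 2*cos(s).
Then F(pi/3) - F(0) = (-pi**2/18 + 1 + sqrt(3)*pi/3) - (2) = -1 - pi**2/18 + sqrt(3)*pi/3.

-1 - pi**2/18 + sqrt(3)*pi/3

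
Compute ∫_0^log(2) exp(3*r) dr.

7/3

Let u = exp(r), so du = exp(r) dr. When r = 0, u = 1; when r = log(2), u = 2.
The integral becomes ∫ u**2 du from 1 to 2, with antiderivative u**3/3.
Back in r: F(r) = exp(3*r)/3.
Then F(log(2)) - F(0) = (8/3) - (1/3) = 7/3.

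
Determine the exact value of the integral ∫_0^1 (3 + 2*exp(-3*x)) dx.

11/3 - 2*exp(-3)/3

An antiderivative is F(x) = 3*x - 2*exp(-3*x)/3.
Then F(1) - F(0) = (3 - 2*exp(-3)/3) - (-2/3) = 11/3 - 2*exp(-3)/3.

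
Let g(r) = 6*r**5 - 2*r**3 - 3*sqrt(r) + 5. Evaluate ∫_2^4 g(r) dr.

By the power rule, an antiderivative is F(r) = r**6 - r**4/2 - 2*r**(3/2) + 5*r.
Then F(4) - F(2) = (3972) - (66 - 4*sqrt(2)) = 4*sqrt(2) + 3906.

4*sqrt(2) + 3906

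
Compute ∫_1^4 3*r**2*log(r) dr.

Integrate by parts once (u = ln r, dv = 3*r**2 dr).
An antiderivative is F(r) = r**3*(3*log(r) - 1)/3.
Then F(4) - F(1) = (-64/3 + 128*log(2)) - (-1/3) = -21 + 128*log(2).

-21 + 128*log(2)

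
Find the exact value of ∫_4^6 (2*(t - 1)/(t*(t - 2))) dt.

Factor the denominator: t**2 - 2*t = t(t - 2).
Partial fractions: 2*(t - 1)/(t*(t - 2)) = 1/t + 1/(t - 2).
An antiderivative is F(t) = log(t) + log(t - 2).
Then F(6) - F(4) = (log(24)) - (log(8)) = log(3).

log(3)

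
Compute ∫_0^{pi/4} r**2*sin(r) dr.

Integrate by parts twice (u = r^2, dv = sin(r) dr).
An antiderivative is F(r) = -r**2*cos(r) + 2*r*sin(r) + 2*cos(r).
Then F(pi/4) - F(0) = (sqrt(2)*(-pi**2 + 8*pi + 32)/32) - (2) = -2 - sqrt(2)*pi**2/32 + sqrt(2)*pi/4 + sqrt(2).

-2 - sqrt(2)*pi**2/32 + sqrt(2)*pi/4 + sqrt(2)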